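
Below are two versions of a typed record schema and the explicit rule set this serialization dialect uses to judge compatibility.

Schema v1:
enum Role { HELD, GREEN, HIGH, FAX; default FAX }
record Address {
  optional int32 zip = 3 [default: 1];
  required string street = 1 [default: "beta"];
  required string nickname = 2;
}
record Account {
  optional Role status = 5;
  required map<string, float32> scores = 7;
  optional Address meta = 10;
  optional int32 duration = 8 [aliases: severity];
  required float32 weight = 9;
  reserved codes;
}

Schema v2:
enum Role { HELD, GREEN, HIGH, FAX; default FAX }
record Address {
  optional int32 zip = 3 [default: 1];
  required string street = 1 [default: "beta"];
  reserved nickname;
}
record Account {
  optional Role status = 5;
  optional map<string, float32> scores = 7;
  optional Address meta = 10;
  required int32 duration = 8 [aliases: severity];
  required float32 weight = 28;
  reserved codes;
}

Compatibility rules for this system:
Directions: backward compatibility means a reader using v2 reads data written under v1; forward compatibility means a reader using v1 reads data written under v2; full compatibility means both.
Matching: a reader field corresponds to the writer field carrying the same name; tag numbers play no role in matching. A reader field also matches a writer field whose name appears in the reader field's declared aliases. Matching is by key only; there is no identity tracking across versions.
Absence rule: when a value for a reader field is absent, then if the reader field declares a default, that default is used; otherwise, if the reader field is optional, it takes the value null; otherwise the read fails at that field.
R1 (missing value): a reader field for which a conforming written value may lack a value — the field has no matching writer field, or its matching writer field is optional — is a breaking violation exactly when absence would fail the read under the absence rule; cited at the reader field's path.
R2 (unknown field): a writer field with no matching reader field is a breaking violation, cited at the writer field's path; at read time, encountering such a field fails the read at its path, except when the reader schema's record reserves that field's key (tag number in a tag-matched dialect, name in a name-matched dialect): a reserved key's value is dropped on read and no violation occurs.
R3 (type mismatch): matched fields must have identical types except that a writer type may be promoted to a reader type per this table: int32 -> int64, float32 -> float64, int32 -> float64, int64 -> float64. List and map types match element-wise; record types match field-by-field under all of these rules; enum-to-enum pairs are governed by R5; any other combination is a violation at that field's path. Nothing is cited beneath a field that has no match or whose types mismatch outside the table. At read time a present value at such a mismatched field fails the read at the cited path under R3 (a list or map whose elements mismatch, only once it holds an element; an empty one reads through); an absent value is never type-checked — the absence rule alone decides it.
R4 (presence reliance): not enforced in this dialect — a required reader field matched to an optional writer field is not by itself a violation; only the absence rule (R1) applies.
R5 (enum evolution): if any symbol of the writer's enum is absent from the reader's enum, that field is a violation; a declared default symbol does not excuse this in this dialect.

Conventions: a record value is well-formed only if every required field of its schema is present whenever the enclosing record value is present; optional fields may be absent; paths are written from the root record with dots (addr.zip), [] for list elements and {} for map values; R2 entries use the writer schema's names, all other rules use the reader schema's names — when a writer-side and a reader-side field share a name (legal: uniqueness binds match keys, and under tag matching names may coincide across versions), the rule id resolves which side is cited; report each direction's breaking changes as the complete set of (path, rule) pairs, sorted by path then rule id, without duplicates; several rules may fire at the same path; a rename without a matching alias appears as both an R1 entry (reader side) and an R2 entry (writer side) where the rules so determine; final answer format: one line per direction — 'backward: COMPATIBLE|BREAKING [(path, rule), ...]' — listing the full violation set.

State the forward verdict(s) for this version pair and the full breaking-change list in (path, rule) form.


arrows below run writer -> reader for Account
checking forward for Account: reader v1 against writer v2:
  status: paired with writer status (Role -> Role; writer optional)
  scores: paired with writer scores (map<string, float32> -> map<string, float32>; writer optional)
  meta: paired with writer meta (Address -> Address; writer optional)
  duration: paired with writer duration (int32 -> int32; writer required)
  weight: paired with writer weight (float32 -> float32; writer required)
  meta.zip: paired with writer meta.zip (int32 -> int32; writer optional)
  meta.street: paired with writer meta.street (string -> string; writer required)
  meta.nickname has no writer counterpart
  violation R1 at meta.nickname
  violation R1 at scores
  => 2 violation(s): forward is BREAKING for Account
remaining Account differences; none change what is asked:
  field weight in record Account: tag 9 changed to 28 -> fires no rule on Account, leaving the asked answer as it is
  field duration in record Account: optional changed to required -> fires only in the backward direction of Account, which is not asked here

forward: BREAKING [(meta.nickname, R1), (scores, R1)]


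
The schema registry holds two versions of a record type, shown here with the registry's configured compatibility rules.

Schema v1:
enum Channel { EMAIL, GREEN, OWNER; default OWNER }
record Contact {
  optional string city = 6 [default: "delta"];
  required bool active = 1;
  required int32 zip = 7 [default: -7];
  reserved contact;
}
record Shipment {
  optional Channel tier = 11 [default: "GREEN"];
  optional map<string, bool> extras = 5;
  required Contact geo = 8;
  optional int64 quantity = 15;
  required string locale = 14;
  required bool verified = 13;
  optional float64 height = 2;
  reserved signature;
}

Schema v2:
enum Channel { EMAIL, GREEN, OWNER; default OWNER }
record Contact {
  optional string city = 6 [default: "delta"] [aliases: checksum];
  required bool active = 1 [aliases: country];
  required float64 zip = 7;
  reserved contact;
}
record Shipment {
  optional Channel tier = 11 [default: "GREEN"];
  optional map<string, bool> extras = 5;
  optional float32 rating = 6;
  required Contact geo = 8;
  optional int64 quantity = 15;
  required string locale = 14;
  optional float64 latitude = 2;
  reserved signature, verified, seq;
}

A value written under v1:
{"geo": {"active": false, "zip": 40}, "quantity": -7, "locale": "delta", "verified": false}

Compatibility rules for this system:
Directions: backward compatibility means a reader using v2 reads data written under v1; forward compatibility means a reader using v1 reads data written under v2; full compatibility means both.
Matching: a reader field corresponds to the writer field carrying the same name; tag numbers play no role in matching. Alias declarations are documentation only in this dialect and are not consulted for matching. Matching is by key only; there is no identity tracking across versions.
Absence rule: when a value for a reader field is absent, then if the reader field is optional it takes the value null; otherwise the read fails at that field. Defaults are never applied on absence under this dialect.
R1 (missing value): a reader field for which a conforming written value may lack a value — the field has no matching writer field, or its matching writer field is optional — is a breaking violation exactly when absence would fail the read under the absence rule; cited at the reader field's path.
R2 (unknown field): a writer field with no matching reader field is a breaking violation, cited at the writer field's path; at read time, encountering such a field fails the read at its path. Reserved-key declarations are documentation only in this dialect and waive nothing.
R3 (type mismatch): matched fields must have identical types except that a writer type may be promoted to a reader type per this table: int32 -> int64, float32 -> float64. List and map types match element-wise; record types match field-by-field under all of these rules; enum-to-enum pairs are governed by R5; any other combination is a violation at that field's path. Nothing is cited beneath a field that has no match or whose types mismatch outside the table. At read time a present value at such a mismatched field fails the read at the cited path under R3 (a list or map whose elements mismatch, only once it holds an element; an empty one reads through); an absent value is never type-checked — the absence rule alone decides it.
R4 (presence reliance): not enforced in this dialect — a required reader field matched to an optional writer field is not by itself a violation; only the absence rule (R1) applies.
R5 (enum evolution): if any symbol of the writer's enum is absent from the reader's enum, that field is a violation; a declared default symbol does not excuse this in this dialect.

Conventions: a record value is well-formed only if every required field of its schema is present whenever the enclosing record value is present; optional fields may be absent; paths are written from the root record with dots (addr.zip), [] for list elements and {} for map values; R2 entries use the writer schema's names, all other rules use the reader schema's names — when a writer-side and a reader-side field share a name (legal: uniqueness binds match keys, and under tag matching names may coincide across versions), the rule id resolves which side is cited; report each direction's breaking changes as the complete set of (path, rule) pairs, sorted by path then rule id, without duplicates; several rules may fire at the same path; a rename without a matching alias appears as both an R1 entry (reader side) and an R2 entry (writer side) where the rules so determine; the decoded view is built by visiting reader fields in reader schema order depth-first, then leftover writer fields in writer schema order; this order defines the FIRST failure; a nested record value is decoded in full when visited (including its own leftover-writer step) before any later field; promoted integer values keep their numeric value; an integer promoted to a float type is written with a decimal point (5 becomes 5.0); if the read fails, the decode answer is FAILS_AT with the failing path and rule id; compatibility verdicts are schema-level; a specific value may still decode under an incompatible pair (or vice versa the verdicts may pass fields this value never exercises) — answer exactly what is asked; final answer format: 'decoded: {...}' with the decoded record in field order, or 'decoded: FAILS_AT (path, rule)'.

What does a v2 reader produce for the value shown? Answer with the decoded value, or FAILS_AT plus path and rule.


decoded: FAILS_AT (geo.zip, R3)

the writer's type comes first in each Shipment pair
migrating the Shipment value to v2:
  tier := null (not supplied -> null)
  extras := null (not supplied -> null)
  rating := null (not supplied -> null)
  geo.city := null (not supplied -> null)
  geo.active := false
  read fails at geo.zip under R3
  => FAILS_AT (geo.zip, R3)
the other Shipment changes do not affect what is asked:
  renamed field height to latitude in record Shipment -> schema-level compatibility only; this Shipment value's decode is unchanged
  added field rating to record Shipment: optional float32, tag 6 (in v2 it sits immediately before geo) -> schema-level compatibility only; this Shipment value's decode is unchanged
  removed field verified from record Shipment (its key "verified" joins the reserved list) -> schema-level compatibility only; this Shipment value's decode is unchanged


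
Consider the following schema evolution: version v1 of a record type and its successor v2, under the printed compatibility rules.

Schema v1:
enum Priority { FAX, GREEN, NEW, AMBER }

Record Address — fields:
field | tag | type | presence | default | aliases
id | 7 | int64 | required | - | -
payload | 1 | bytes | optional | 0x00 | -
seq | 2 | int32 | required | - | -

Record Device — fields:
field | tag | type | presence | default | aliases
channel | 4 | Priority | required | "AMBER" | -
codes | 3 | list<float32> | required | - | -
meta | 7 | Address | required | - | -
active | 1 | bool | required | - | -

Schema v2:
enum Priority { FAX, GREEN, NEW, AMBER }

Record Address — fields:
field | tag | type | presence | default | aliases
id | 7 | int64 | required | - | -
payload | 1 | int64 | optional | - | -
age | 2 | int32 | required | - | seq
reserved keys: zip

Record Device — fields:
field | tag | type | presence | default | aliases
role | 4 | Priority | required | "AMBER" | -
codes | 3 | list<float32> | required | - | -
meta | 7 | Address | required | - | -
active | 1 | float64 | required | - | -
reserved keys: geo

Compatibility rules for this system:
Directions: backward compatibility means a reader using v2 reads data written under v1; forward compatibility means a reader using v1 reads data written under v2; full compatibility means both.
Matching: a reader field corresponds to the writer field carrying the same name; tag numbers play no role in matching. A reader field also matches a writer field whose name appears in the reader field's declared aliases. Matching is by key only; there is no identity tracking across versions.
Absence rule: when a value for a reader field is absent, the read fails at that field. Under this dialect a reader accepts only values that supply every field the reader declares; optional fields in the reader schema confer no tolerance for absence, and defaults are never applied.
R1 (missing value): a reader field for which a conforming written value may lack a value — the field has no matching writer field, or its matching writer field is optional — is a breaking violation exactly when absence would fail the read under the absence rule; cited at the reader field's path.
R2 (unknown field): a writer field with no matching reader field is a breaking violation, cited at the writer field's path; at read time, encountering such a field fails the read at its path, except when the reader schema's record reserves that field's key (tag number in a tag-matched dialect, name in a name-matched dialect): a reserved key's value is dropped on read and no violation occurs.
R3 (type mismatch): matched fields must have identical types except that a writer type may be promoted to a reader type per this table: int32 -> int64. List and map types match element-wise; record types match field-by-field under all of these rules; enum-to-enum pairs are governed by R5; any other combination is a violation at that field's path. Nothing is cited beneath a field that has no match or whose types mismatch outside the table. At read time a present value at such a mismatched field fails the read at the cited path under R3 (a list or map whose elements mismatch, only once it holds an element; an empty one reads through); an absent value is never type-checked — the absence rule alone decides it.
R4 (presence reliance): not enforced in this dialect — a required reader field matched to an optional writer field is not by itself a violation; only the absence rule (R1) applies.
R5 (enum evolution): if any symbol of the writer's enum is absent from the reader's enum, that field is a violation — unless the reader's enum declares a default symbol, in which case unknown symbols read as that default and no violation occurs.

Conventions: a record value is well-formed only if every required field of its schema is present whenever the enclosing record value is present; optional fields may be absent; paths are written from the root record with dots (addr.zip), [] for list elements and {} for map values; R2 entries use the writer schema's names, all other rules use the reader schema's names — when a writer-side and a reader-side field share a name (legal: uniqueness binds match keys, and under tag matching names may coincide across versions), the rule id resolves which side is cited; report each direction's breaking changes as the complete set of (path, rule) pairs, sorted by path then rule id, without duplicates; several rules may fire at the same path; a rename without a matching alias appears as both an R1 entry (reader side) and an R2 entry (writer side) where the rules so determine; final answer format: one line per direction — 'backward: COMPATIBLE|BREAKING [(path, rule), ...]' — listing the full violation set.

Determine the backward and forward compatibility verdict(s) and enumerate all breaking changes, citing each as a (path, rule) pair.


in Device below, arrows point writer -> reader
backward analysis of Device with v2 as reader and v1 as writer:
  role has no writer counterpart
  codes <- codes (list<float32> -> list<float32>, writer required)
  meta <- meta (Address -> Address, writer required)
  active <- active (bool -> float64, writer required)
  leftover writer field: channel
  meta.id <- meta.id (int64 -> int64, writer required)
  meta.payload <- meta.payload (bytes -> int64, writer optional)
  meta.age <- meta.seq (int32 -> int32, writer required)
  violation R3 at active
  violation R2 at channel
  violation R1 at meta.payload
  violation R3 at meta.payload
  violation R1 at role
  => backward verdict for Device: BREAKING, 5 violation(s)
forward analysis of Device with v1 as reader and v2 as writer:
  channel has no writer counterpart
  codes <- codes (list<float32> -> list<float32>, writer required)
  meta <- meta (Address -> Address, writer required)
  active <- active (float64 -> bool, writer required)
  leftover writer field: role
  meta.id <- meta.id (int64 -> int64, writer required)
  meta.payload <- meta.payload (int64 -> bytes, writer optional)
  meta.seq has no writer counterpart
  leftover writer field: meta.age
  violation R3 at active
  violation R1 at channel
  violation R2 at meta.age
  violation R1 at meta.payload
  violation R3 at meta.payload
  violation R1 at meta.seq
  violation R2 at role
  => forward verdict for Device: BREAKING, 7 violation(s)

backward: BREAKING [(active, R3), (channel, R2), (meta.payload, R1), (meta.payload, R3), (role, R1)]; forward: BREAKING [(active, R3), (channel, R1), (meta.age, R2), (meta.payload, R1), (meta.payload, R3), (meta.seq, R1), (role, R2)]


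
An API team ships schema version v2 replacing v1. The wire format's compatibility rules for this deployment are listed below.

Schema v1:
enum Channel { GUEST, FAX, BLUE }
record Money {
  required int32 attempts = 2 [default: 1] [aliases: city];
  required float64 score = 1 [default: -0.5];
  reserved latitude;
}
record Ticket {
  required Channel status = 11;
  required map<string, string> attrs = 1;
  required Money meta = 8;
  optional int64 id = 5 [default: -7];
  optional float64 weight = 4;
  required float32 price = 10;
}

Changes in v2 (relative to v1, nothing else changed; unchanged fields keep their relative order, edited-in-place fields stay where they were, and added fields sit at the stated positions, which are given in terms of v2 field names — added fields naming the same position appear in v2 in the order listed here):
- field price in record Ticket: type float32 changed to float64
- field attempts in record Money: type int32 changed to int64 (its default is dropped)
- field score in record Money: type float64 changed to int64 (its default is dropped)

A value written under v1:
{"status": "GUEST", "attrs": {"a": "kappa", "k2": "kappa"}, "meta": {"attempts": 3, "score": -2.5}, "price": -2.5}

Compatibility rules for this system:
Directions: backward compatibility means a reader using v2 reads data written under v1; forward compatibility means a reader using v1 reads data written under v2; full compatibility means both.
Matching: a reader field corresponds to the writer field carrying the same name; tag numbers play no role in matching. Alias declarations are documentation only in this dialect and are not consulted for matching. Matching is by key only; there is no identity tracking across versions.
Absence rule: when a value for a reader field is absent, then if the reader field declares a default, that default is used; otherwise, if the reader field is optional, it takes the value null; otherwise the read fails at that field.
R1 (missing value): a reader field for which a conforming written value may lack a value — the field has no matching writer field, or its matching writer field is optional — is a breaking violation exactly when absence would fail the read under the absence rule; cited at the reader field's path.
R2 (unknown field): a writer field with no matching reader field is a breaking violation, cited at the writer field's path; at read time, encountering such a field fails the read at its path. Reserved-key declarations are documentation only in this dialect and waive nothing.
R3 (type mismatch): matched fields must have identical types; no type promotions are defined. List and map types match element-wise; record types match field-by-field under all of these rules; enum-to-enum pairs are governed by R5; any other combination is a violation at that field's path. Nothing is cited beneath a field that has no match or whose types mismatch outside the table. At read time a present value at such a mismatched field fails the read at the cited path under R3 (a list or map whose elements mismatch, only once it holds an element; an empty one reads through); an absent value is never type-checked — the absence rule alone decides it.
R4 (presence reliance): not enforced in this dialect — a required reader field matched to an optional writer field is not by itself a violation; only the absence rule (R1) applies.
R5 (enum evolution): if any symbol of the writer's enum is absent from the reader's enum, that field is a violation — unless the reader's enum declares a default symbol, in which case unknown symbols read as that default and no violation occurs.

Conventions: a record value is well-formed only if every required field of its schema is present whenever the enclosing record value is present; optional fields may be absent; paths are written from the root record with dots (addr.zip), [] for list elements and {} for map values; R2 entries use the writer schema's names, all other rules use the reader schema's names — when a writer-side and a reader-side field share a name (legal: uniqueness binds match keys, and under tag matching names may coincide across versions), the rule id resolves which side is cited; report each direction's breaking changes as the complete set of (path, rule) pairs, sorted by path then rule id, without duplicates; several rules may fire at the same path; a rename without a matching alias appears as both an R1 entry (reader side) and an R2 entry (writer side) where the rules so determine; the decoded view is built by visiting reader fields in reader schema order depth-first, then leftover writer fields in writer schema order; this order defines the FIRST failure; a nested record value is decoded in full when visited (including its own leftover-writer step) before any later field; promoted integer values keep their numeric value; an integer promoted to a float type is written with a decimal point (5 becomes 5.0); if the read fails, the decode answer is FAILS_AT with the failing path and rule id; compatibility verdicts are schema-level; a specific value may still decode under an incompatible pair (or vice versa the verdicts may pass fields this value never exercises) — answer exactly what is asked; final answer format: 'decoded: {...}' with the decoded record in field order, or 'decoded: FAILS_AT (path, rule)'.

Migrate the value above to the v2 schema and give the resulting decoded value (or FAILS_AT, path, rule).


arrows below run writer -> reader for Ticket
migrating the Ticket value to v2:
  status := "GUEST"
  attrs := {"a": "kappa", "k2": "kappa"}
  read fails at meta.attempts under R3
  => FAILS_AT (meta.attempts, R3)
the rest of the Ticket diff is inert for this question:
  field price in record Ticket: type float32 changed to float64 -> changes Ticket's schema-level verdicts only — the decode of this value is the same
  field score in record Money: type float64 changed to int64 (its default is dropped) -> changes Ticket's schema-level verdicts only — the decode of this value is the same

decoded: FAILS_AT (meta.attempts, R3)


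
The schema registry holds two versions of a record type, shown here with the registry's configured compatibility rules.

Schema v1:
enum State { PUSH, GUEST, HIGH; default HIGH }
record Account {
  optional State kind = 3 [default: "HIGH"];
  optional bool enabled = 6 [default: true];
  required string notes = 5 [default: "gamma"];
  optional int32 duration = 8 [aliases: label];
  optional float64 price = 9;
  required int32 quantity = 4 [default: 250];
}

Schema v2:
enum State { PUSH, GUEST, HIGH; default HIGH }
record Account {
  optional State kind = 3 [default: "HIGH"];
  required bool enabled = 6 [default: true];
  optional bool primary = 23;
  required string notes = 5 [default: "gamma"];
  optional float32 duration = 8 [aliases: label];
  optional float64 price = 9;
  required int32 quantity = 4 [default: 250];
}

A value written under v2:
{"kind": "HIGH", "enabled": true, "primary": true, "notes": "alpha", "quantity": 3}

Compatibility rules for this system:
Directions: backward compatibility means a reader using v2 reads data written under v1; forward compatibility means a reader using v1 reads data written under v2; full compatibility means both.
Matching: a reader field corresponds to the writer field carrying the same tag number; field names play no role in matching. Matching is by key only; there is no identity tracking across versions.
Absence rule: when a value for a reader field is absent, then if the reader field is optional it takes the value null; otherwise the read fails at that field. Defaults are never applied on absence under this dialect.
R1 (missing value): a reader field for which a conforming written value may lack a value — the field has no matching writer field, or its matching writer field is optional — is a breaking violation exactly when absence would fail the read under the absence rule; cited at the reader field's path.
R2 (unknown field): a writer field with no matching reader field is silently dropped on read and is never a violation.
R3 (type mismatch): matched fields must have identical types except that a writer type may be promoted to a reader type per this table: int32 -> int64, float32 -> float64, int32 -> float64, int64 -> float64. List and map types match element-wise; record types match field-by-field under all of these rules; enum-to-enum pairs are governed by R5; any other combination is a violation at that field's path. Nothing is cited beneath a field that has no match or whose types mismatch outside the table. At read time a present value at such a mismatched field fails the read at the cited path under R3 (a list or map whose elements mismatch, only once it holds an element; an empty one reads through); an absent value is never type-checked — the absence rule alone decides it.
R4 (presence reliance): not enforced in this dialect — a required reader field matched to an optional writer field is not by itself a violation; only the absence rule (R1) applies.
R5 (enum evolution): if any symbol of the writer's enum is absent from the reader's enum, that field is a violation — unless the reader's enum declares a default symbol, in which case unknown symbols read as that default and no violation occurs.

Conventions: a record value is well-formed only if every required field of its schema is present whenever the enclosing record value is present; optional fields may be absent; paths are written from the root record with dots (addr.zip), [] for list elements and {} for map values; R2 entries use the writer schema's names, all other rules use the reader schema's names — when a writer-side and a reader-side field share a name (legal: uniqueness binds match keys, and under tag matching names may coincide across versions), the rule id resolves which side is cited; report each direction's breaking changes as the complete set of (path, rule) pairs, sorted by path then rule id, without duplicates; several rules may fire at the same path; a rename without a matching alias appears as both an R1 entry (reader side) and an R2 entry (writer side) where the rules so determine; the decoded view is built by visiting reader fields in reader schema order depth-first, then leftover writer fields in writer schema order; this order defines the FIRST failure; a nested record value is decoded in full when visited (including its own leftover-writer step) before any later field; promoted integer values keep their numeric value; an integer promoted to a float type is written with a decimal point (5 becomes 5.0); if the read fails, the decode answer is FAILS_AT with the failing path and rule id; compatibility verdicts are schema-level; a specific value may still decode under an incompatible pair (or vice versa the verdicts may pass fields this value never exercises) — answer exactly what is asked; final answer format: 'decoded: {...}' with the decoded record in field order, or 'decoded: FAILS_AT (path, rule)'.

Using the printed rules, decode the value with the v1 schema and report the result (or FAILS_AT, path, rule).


each type pair in Account: writer, then reader
migrating the Account value to v1:
  kind := "HIGH"
  enabled := true
  notes := "alpha"
  duration := null (absent, optional -> null)
  price := null (absent, optional -> null)
  quantity := 3
  writer primary: unknown -> dropped
  => decoded: {"kind": "HIGH", "enabled": true, "notes": "alpha", "duration": null, "price": null, "quantity": 3}
checking off the Account differences that do not matter here:
  field enabled in record Account: optional changed to required -> a verdict-level change on Account — the shown value reads the same
  field duration in record Account: type int32 changed to float32 -> a verdict-level change on Account — the shown value reads the same
  added field primary to record Account: optional bool, tag 23 (in v2 it sits immediately before notes) -> fires no rule on Account under this dialect and leaves the result unchanged

decoded: {"kind": "HIGH", "enabled": true, "notes": "alpha", "duration": null, "price": null, "quantity": 3}


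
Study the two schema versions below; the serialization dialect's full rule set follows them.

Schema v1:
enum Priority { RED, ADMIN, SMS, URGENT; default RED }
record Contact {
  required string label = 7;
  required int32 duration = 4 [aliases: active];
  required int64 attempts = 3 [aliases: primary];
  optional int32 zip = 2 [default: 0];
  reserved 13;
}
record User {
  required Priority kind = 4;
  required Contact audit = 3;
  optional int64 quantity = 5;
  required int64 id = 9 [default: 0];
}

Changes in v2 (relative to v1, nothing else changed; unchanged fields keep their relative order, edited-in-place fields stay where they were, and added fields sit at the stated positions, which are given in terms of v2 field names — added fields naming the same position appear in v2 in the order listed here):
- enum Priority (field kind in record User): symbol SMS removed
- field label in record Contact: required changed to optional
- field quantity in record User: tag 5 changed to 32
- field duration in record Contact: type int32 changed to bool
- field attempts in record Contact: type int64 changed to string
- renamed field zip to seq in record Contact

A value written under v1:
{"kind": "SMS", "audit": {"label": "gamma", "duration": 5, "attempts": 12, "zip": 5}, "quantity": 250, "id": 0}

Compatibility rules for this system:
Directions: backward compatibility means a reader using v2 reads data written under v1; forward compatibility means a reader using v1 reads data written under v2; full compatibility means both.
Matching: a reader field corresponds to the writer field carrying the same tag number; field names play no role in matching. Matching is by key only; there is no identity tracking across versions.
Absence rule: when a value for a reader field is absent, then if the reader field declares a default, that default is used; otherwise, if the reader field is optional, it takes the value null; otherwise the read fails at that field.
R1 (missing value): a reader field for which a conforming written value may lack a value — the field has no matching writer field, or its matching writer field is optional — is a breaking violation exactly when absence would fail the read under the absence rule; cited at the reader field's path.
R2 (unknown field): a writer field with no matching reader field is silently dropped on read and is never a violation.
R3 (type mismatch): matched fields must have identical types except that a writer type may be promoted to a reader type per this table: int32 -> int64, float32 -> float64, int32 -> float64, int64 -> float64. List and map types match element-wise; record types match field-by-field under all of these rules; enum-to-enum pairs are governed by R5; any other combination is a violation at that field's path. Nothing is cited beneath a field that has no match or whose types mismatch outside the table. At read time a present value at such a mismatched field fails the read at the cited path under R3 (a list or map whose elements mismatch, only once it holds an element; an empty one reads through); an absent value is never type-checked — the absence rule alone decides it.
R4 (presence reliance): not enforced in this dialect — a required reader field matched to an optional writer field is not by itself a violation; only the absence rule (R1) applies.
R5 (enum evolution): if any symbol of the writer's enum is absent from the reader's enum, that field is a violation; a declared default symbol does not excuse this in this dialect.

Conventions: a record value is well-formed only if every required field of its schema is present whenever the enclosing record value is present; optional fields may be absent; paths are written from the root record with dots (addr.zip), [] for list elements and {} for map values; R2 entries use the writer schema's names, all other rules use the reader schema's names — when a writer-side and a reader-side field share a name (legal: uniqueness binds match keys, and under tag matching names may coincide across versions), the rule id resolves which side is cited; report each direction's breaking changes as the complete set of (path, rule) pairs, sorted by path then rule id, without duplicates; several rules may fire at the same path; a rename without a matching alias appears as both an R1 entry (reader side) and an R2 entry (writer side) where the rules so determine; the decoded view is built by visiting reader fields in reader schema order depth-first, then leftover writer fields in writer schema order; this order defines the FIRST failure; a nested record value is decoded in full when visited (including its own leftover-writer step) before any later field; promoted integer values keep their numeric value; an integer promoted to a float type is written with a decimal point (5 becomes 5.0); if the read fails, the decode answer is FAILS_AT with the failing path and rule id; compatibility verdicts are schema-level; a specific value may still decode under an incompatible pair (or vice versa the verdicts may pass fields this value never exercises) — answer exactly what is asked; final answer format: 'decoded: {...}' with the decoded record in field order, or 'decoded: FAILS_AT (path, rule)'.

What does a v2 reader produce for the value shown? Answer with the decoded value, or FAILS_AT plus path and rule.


decoded: FAILS_AT (kind, R5)

the writer's type comes first in each User pair
migrating the User value to v2:
  read fails at kind under R5
  => FAILS_AT (kind, R5)
checking off the User differences that do not matter here:
  field label in record Contact: required changed to optional -> a verdict-level change on User — the shown value reads the same
  field quantity in record User: tag 5 changed to 32 -> fires no rule on User under this dialect and leaves the result unchanged
  field duration in record Contact: type int32 changed to bool -> a verdict-level change on User — the shown value reads the same
  field attempts in record Contact: type int64 changed to string -> a verdict-level change on User — the shown value reads the same
  renamed field zip to seq in record Contact -> fires no rule on User under this dialect and leaves the result unchanged


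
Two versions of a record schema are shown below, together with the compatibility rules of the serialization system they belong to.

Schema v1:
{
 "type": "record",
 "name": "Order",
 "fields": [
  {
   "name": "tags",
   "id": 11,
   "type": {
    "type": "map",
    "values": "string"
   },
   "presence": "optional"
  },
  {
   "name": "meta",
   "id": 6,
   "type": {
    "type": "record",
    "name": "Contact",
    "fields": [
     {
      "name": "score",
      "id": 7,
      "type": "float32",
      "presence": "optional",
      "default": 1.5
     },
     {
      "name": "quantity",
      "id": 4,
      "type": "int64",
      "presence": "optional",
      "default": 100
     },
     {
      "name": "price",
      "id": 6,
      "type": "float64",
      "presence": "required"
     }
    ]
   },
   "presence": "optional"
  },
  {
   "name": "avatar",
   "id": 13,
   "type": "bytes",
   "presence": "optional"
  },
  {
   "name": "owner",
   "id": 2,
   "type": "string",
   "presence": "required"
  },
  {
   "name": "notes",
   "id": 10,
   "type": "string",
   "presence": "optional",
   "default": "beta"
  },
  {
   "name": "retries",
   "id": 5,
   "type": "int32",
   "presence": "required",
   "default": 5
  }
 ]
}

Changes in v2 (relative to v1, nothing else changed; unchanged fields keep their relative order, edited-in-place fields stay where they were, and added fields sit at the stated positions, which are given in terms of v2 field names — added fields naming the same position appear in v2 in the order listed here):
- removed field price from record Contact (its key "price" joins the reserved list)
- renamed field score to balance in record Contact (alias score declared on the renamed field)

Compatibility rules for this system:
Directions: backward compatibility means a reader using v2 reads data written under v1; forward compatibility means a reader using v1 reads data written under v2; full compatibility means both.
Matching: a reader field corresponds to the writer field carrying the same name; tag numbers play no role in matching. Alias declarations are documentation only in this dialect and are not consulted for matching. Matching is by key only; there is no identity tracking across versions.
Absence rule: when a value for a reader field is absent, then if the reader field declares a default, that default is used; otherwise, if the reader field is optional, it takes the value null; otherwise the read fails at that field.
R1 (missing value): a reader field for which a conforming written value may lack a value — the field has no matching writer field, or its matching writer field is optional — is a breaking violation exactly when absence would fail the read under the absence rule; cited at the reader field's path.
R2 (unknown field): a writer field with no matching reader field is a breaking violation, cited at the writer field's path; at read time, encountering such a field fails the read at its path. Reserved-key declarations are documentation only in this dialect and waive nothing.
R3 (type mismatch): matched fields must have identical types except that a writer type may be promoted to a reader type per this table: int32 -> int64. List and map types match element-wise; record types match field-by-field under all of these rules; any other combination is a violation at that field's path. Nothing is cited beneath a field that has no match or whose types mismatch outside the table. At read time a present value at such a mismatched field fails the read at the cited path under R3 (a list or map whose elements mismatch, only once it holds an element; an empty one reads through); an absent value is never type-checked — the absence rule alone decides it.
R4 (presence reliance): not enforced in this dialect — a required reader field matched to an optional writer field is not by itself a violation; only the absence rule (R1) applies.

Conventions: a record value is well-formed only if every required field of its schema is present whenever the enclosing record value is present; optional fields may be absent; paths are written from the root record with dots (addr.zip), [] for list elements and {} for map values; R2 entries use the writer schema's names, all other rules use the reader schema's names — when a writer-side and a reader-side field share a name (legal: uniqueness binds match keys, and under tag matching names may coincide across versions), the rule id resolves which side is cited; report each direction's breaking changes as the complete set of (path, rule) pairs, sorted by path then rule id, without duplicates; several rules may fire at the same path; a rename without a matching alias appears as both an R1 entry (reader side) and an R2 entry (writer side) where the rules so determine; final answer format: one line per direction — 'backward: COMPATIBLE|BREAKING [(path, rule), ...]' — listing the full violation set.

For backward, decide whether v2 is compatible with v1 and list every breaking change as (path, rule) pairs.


arrows below run writer -> reader for Order
checking backward for Order: reader v2 against writer v1:
  map<string, string> -> map<string, string>, writer optional: tags aligns to tags
  Contact -> Contact, writer optional: meta aligns to meta
  bytes -> bytes, writer optional: avatar aligns to avatar
  string -> string, writer required: owner aligns to owner
  string -> string, writer optional: notes aligns to notes
  int32 -> int32, writer required: retries aligns to retries
  meta.balance has no writer counterpart
  int64 -> int64, writer optional: meta.quantity aligns to meta.quantity
  writer field meta.score has no reader counterpart
  writer field meta.price has no reader counterpart
  violation R2 at meta.price
  violation R2 at meta.score
  => backward verdict for Order: BREAKING, 2 violation(s)

backward: BREAKING [(meta.price, R2), (meta.score, R2)]
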